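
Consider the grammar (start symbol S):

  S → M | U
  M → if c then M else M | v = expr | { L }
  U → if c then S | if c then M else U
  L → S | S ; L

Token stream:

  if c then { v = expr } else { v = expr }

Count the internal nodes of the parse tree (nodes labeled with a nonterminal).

[S [M if c then [M { [L [S [M v = expr]]] }] else [M { [L [S [M v = expr]]] }]]]

10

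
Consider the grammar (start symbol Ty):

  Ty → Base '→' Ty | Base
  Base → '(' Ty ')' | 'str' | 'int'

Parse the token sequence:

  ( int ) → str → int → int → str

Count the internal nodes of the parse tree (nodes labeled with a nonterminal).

[Ty [Base ( [Ty [Base int]] )] → [Ty [Base str] → [Ty [Base int] → [Ty [Base int] → [Ty [Base str]]]]]]

12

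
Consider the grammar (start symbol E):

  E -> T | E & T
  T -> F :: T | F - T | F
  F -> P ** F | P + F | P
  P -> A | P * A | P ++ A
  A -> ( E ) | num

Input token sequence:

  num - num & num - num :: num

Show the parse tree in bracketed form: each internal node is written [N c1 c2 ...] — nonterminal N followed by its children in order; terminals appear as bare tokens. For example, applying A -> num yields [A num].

E
E & T
T & T
F - T & T
P - T & T
A - T & T
num - T & T
num - F & T
num - P & T
num - A & T
num - num & T
num - num & F - T
num - num & P - T
num - num & A - T
num - num & num - T
num - num & num - F :: T
num - num & num - P :: T
num - num & num - A :: T
num - num & num - num :: T
num - num & num - num :: F
num - num & num - num :: P
num - num & num - num :: A
num - num & num - num :: num

[E [E [T [F [P [A num]]] - [T [F [P [A num]]]]]] & [T [F [P [A num]]] - [T [F [P [A num]]] :: [T [F [P [A num]]]]]]]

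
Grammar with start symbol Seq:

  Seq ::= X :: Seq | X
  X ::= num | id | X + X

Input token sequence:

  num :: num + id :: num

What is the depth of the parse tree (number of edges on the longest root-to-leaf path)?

4

[Seq [X num] :: [Seq [X [X num] + [X id]] :: [Seq [X num]]]]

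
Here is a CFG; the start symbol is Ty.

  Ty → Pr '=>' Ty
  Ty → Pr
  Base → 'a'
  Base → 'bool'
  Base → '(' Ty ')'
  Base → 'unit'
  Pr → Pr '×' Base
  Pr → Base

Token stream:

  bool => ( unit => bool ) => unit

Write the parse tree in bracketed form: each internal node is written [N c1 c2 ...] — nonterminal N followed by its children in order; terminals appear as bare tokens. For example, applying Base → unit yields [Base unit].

[Ty [Pr [Base bool]] => [Ty [Pr [Base ( [Ty [Pr [Base unit]] => [Ty [Pr [Base bool]]]] )]] => [Ty [Pr [Base unit]]]]]

Ty
Pr => Ty
Base => Ty
bool => Ty
bool => Pr => Ty
bool => Base => Ty
bool => ( Ty ) => Ty
bool => ( Pr => Ty ) => Ty
bool => ( Base => Ty ) => Ty
bool => ( unit => Ty ) => Ty
bool => ( unit => Pr ) => Ty
bool => ( unit => Base ) => Ty
bool => ( unit => bool ) => Ty
bool => ( unit => bool ) => Pr
bool => ( unit => bool ) => Base
bool => ( unit => bool ) => unit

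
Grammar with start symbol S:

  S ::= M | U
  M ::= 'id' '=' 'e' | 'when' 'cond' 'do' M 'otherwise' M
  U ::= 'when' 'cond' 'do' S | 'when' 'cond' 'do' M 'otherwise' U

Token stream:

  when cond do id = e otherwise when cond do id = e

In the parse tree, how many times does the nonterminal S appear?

2

[S [U when cond do [M id = e] otherwise [U when cond do [S [M id = e]]]]]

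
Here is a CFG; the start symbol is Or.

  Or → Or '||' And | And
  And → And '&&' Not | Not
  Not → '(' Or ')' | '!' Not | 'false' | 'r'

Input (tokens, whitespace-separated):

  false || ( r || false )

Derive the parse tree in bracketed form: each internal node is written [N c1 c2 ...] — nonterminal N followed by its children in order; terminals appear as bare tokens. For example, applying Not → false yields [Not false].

Or
Or || And
And || And
Not || And
false || And
false || Not
false || ( Or )
false || ( Or || And )
false || ( And || And )
false || ( Not || And )
false || ( r || And )
false || ( r || Not )
false || ( r || false )

[Or [Or [And [Not false]]] || [And [Not ( [Or [Or [And [Not r]]] || [And [Not false]]] )]]]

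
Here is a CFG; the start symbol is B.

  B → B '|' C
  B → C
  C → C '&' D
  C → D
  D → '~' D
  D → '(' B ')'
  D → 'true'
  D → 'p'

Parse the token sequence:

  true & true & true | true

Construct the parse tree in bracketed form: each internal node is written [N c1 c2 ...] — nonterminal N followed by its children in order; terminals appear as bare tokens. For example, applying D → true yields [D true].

B
B | C
C | C
C & D | C
C & D & D | C
D & D & D | C
true & D & D | C
true & true & D | C
true & true & true | C
true & true & true | D
true & true & true | true

[B [B [C [C [C [D true]] & [D true]] & [D true]]] | [C [D true]]]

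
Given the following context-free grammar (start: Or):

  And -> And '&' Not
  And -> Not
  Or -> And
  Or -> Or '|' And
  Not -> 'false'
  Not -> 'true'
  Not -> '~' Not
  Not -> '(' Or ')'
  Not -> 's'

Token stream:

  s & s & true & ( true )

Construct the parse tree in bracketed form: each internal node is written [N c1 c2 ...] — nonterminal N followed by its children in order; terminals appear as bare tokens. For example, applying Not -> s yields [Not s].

Or
And
And & Not
And & Not & Not
And & Not & Not & Not
Not & Not & Not & Not
s & Not & Not & Not
s & s & Not & Not
s & s & true & Not
s & s & true & ( Or )
s & s & true & ( And )
s & s & true & ( Not )
s & s & true & ( true )

[Or [And [And [And [And [Not s]] & [Not s]] & [Not true]] & [Not ( [Or [And [Not true]]] )]]]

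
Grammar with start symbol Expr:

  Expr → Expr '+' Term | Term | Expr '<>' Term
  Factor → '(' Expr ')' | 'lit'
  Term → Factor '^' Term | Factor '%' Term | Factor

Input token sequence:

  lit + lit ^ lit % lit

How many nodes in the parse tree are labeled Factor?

4

[Expr [Expr [Term [Factor lit]]] + [Term [Factor lit] ^ [Term [Factor lit] % [Term [Factor lit]]]]]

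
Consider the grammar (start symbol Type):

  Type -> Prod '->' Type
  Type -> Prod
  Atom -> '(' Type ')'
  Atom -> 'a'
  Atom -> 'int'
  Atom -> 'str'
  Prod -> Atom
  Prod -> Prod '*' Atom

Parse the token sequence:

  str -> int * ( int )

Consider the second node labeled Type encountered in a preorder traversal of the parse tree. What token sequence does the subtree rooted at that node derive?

int * ( int )

[Type [Prod [Atom str]] -> [Type [Prod [Prod [Atom int]] * [Atom ( [Type [Prod [Atom int]]] )]]]]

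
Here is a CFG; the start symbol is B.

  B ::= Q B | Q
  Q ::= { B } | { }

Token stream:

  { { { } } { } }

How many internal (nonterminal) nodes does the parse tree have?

[B [Q { [B [Q { [B [Q { }]] }] [B [Q { }]]] }]]

8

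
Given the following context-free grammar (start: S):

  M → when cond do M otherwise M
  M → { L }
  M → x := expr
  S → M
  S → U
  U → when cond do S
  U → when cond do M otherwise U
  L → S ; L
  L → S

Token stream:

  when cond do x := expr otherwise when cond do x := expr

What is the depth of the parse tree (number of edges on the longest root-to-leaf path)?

[S [U when cond do [M x := expr] otherwise [U when cond do [S [M x := expr]]]]]

5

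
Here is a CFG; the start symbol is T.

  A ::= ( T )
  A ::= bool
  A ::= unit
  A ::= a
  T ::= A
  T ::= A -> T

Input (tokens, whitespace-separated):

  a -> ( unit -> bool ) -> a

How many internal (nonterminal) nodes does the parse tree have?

[T [A a] -> [T [A ( [T [A unit] -> [T [A bool]]] )] -> [T [A a]]]]

10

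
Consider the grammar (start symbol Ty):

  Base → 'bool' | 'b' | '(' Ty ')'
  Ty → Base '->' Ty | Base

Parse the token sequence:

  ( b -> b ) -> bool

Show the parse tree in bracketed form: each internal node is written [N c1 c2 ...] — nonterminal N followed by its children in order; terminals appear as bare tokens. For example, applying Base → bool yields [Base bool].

Ty
Base -> Ty
( Ty ) -> Ty
( Base -> Ty ) -> Ty
( b -> Ty ) -> Ty
( b -> Base ) -> Ty
( b -> b ) -> Ty
( b -> b ) -> Base
( b -> b ) -> bool

[Ty [Base ( [Ty [Base b] -> [Ty [Base b]]] )] -> [Ty [Base bool]]]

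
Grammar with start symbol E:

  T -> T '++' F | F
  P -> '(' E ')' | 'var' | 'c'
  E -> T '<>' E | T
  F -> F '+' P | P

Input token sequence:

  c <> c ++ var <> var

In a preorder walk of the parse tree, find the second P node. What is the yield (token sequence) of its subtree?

[E [T [F [P c]]] <> [E [T [T [F [P c]]] ++ [F [P var]]] <> [E [T [F [P var]]]]]]

c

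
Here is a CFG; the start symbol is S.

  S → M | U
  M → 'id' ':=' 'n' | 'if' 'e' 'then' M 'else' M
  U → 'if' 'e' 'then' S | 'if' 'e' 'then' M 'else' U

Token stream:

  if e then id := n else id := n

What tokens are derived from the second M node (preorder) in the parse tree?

[S [M if e then [M id := n] else [M id := n]]]

id := n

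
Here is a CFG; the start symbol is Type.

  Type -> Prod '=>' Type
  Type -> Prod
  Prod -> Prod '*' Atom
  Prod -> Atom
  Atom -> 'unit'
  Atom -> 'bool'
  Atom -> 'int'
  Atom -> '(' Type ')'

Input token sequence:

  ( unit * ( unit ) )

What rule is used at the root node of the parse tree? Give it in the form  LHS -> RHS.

Type -> Prod

[Type [Prod [Atom ( [Type [Prod [Prod [Atom unit]] * [Atom ( [Type [Prod [Atom unit]]] )]]] )]]]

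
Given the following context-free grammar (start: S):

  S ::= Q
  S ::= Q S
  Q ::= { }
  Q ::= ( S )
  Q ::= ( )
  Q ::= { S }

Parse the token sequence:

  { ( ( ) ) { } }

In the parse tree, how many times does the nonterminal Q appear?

[S [Q { [S [Q ( [S [Q ( )]] )] [S [Q { }]]] }]]

4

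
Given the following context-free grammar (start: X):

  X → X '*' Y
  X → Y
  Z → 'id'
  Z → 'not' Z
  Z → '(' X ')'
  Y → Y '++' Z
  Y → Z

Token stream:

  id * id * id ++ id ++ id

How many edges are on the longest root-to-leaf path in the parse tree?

[X [X [X [Y [Z id]]] * [Y [Z id]]] * [Y [Y [Y [Z id]] ++ [Z id]] ++ [Z id]]]

5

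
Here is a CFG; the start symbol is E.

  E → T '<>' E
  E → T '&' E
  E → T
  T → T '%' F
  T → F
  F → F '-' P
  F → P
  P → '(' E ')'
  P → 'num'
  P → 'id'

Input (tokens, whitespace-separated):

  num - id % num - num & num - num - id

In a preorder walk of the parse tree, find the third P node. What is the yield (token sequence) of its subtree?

num

[E [T [T [F [F [P num]] - [P id]]] % [F [F [P num]] - [P num]]] & [E [T [F [F [F [P num]] - [P num]] - [P id]]]]]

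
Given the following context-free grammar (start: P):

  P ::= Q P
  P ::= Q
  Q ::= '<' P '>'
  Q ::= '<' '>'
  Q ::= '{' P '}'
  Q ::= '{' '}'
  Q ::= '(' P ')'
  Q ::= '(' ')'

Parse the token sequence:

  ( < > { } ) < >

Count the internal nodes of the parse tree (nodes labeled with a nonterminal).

8

[P [Q ( [P [Q < >] [P [Q { }]]] )] [P [Q < >]]]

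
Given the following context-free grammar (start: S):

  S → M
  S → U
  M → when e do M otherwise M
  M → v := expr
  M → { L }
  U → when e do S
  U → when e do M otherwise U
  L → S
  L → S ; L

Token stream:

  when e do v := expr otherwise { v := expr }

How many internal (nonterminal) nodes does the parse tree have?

[S [M when e do [M v := expr] otherwise [M { [L [S [M v := expr]]] }]]]

7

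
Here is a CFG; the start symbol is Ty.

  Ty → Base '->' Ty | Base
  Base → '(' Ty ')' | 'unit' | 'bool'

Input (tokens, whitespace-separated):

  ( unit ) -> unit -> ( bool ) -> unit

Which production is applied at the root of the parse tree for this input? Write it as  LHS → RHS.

Ty → Base '->' Ty

[Ty [Base ( [Ty [Base unit]] )] -> [Ty [Base unit] -> [Ty [Base ( [Ty [Base bool]] )] -> [Ty [Base unit]]]]]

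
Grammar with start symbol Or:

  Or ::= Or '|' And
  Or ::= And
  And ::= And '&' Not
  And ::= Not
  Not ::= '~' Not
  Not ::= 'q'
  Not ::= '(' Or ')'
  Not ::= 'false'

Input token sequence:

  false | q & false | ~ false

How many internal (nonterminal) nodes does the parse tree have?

12

[Or [Or [Or [And [Not false]]] | [And [And [Not q]] & [Not false]]] | [And [Not ~ [Not false]]]]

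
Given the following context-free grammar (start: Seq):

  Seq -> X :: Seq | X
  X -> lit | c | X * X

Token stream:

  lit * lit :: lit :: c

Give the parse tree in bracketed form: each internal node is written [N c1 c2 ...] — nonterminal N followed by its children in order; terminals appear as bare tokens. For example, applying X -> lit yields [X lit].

Seq
X :: Seq
X * X :: Seq
lit * X :: Seq
lit * lit :: Seq
lit * lit :: X :: Seq
lit * lit :: lit :: Seq
lit * lit :: lit :: X
lit * lit :: lit :: c

[Seq [X [X lit] * [X lit]] :: [Seq [X lit] :: [Seq [X c]]]]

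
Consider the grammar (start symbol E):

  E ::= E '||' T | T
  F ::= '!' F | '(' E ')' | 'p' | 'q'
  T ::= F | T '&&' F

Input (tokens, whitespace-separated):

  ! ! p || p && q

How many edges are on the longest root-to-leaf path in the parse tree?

[E [E [T [F ! [F ! [F p]]]]] || [T [T [F p]] && [F q]]]

6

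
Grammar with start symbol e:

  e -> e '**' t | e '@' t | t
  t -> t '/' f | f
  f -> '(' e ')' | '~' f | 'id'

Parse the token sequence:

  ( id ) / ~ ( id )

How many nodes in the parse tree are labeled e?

3

[e [t [t [f ( [e [t [f id]]] )]] / [f ~ [f ( [e [t [f id]]] )]]]]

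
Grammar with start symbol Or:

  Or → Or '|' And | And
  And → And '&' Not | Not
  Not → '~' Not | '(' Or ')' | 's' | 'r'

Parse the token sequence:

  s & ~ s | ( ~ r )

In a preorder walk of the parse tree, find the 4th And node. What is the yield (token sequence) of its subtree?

[Or [Or [And [And [Not s]] & [Not ~ [Not s]]]] | [And [Not ( [Or [And [Not ~ [Not r]]]] )]]]

~ r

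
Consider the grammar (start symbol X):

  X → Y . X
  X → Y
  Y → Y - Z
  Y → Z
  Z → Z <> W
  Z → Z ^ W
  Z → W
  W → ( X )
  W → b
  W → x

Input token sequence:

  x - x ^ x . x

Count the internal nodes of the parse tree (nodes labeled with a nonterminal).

[X [Y [Y [Z [W x]]] - [Z [Z [W x]] ^ [W x]]] . [X [Y [Z [W x]]]]]

13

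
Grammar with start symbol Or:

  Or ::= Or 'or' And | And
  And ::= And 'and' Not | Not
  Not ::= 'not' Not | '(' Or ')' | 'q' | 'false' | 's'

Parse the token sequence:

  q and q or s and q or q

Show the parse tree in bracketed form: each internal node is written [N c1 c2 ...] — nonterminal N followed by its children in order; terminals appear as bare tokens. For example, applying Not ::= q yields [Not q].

[Or [Or [Or [And [And [Not q]] and [Not q]]] or [And [And [Not s]] and [Not q]]] or [And [Not q]]]

Or
Or or And
Or or And or And
And or And or And
And and Not or And or And
Not and Not or And or And
q and Not or And or And
q and q or And or And
q and q or And and Not or And
q and q or Not and Not or And
q and q or s and Not or And
q and q or s and q or And
q and q or s and q or Not
q and q or s and q or q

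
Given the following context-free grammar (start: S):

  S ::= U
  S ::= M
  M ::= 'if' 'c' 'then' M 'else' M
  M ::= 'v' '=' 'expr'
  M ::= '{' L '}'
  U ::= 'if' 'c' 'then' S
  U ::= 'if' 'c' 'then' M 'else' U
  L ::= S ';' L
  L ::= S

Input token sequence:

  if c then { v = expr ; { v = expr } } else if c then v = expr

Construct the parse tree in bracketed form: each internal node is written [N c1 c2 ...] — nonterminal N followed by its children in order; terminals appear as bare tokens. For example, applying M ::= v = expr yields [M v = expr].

S
U
if c then M else U
if c then { L } else U
if c then { S ; L } else U
if c then { M ; L } else U
if c then { v = expr ; L } else U
if c then { v = expr ; S } else U
if c then { v = expr ; M } else U
if c then { v = expr ; { L } } else U
if c then { v = expr ; { S } } else U
if c then { v = expr ; { M } } else U
if c then { v = expr ; { v = expr } } else U
if c then { v = expr ; { v = expr } } else if c then S
if c then { v = expr ; { v = expr } } else if c then M
if c then { v = expr ; { v = expr } } else if c then v = expr

[S [U if c then [M { [L [S [M v = expr]] ; [L [S [M { [L [S [M v = expr]]] }]]]] }] else [U if c then [S [M v = expr]]]]]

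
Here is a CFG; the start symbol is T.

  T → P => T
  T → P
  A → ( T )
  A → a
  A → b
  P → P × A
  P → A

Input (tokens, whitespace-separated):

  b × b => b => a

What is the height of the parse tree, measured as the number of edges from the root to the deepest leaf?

5

[T [P [P [A b]] × [A b]] => [T [P [A b]] => [T [P [A a]]]]]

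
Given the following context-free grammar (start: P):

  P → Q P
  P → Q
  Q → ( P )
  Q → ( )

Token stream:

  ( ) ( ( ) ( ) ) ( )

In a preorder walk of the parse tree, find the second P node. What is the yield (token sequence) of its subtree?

[P [Q ( )] [P [Q ( [P [Q ( )] [P [Q ( )]]] )] [P [Q ( )]]]]

( ( ) ( ) ) ( )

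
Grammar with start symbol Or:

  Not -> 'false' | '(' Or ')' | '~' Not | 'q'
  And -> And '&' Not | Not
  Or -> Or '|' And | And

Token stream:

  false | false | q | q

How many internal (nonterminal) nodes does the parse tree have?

[Or [Or [Or [Or [And [Not false]]] | [And [Not false]]] | [And [Not q]]] | [And [Not q]]]

12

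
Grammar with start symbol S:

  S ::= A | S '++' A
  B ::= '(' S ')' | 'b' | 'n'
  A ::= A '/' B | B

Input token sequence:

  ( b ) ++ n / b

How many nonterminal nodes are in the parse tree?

[S [S [A [B ( [S [A [B b]]] )]]] ++ [A [A [B n]] / [B b]]]

11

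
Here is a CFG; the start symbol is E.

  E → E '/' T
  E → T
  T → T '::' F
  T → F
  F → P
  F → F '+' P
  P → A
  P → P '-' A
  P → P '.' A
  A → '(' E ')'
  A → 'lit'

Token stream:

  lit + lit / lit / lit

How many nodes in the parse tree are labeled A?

[E [E [E [T [F [F [P [A lit]]] + [P [A lit]]]]] / [T [F [P [A lit]]]]] / [T [F [P [A lit]]]]]

4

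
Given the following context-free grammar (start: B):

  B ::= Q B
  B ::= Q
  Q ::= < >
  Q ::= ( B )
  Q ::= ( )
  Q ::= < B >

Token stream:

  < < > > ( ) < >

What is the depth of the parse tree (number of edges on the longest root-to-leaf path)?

4

[B [Q < [B [Q < >]] >] [B [Q ( )] [B [Q < >]]]]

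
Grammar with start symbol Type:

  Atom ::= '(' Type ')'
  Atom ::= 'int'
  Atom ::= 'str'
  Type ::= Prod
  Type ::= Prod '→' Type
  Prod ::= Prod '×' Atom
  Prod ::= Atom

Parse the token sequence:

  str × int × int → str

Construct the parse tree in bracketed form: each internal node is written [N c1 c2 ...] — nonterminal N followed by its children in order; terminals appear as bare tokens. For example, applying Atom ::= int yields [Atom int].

[Type [Prod [Prod [Prod [Atom str]] × [Atom int]] × [Atom int]] → [Type [Prod [Atom str]]]]

Type
Prod → Type
Prod × Atom → Type
Prod × Atom × Atom → Type
Atom × Atom × Atom → Type
str × Atom × Atom → Type
str × int × Atom → Type
str × int × int → Type
str × int × int → Prod
str × int × int → Atom
str × int × int → str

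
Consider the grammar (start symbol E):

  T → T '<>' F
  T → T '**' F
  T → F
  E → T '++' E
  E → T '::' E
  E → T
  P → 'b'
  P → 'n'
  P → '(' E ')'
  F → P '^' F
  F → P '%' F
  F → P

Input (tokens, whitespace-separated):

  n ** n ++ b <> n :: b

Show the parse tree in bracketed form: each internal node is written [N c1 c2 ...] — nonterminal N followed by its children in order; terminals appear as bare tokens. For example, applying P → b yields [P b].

E
T ++ E
T ** F ++ E
F ** F ++ E
P ** F ++ E
n ** F ++ E
n ** P ++ E
n ** n ++ E
n ** n ++ T :: E
n ** n ++ T <> F :: E
n ** n ++ F <> F :: E
n ** n ++ P <> F :: E
n ** n ++ b <> F :: E
n ** n ++ b <> P :: E
n ** n ++ b <> n :: E
n ** n ++ b <> n :: T
n ** n ++ b <> n :: F
n ** n ++ b <> n :: P
n ** n ++ b <> n :: b

[E [T [T [F [P n]]] ** [F [P n]]] ++ [E [T [T [F [P b]]] <> [F [P n]]] :: [E [T [F [P b]]]]]]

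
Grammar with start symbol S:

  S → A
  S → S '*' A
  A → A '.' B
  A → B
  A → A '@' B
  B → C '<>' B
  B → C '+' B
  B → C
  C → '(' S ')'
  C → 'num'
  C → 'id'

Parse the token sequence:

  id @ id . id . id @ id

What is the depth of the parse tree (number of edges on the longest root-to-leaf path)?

[S [A [A [A [A [A [B [C id]]] @ [B [C id]]] . [B [C id]]] . [B [C id]]] @ [B [C id]]]]

8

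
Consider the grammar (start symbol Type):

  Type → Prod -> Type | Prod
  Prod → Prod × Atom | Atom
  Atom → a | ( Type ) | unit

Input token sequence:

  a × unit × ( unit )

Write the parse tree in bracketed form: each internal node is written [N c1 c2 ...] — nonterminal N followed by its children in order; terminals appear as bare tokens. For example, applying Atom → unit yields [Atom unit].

Type
Prod
Prod × Atom
Prod × Atom × Atom
Atom × Atom × Atom
a × Atom × Atom
a × unit × Atom
a × unit × ( Type )
a × unit × ( Prod )
a × unit × ( Atom )
a × unit × ( unit )

[Type [Prod [Prod [Prod [Atom a]] × [Atom unit]] × [Atom ( [Type [Prod [Atom unit]]] )]]]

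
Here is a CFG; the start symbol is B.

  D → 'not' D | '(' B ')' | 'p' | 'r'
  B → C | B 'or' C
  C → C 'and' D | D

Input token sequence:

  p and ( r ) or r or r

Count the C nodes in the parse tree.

5

[B [B [B [C [C [D p]] and [D ( [B [C [D r]]] )]]] or [C [D r]]] or [C [D r]]]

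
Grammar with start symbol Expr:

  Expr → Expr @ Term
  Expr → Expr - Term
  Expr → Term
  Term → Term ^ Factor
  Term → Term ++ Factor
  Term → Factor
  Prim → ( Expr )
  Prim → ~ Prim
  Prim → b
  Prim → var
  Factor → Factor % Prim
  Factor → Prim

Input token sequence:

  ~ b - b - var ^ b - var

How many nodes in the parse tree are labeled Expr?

4

[Expr [Expr [Expr [Expr [Term [Factor [Prim ~ [Prim b]]]]] - [Term [Factor [Prim b]]]] - [Term [Term [Factor [Prim var]]] ^ [Factor [Prim b]]]] - [Term [Factor [Prim var]]]]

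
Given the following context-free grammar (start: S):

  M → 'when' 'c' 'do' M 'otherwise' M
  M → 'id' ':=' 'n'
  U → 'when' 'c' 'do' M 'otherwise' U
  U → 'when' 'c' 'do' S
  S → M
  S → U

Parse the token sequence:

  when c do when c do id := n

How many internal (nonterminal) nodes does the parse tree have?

6

[S [U when c do [S [U when c do [S [M id := n]]]]]]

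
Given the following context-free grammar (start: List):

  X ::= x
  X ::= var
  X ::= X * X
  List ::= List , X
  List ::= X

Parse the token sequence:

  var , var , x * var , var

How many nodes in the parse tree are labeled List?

4

[List [List [List [List [X var]] , [X var]] , [X [X x] * [X var]]] , [X var]]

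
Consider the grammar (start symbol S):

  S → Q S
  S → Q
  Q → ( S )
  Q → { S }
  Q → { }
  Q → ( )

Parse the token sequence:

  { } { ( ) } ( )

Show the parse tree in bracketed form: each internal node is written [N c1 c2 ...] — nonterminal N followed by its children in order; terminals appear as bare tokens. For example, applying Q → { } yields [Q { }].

[S [Q { }] [S [Q { [S [Q ( )]] }] [S [Q ( )]]]]

S
Q S
{ } S
{ } Q S
{ } { S } S
{ } { Q } S
{ } { ( ) } S
{ } { ( ) } Q
{ } { ( ) } ( )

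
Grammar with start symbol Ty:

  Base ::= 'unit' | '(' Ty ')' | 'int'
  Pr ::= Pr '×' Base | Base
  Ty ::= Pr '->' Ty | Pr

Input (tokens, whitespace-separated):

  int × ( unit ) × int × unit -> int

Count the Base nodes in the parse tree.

[Ty [Pr [Pr [Pr [Pr [Base int]] × [Base ( [Ty [Pr [Base unit]]] )]] × [Base int]] × [Base unit]] -> [Ty [Pr [Base int]]]]

6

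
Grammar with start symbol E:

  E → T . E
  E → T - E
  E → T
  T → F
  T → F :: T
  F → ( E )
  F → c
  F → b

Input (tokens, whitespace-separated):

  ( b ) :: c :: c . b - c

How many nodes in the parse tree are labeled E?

4

[E [T [F ( [E [T [F b]]] )] :: [T [F c] :: [T [F c]]]] . [E [T [F b]] - [E [T [F c]]]]]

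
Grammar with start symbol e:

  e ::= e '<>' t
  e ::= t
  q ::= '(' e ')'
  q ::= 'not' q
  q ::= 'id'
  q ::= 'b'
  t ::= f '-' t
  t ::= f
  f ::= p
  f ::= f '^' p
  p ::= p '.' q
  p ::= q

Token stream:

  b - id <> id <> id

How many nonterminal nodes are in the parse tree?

[e [e [e [t [f [p [q b]]] - [t [f [p [q id]]]]]] <> [t [f [p [q id]]]]] <> [t [f [p [q id]]]]]

19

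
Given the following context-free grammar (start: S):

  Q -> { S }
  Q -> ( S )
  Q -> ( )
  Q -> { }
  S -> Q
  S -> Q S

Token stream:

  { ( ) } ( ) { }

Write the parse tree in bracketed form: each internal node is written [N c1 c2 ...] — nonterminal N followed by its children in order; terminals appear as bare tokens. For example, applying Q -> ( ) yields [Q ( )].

S
Q S
{ S } S
{ Q } S
{ ( ) } S
{ ( ) } Q S
{ ( ) } ( ) S
{ ( ) } ( ) Q
{ ( ) } ( ) { }

[S [Q { [S [Q ( )]] }] [S [Q ( )] [S [Q { }]]]]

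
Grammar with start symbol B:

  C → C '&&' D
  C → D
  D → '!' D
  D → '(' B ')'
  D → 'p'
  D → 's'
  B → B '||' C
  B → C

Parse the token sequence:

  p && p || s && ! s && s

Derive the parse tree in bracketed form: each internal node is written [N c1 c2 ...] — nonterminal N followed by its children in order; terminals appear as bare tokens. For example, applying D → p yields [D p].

[B [B [C [C [D p]] && [D p]]] || [C [C [C [D s]] && [D ! [D s]]] && [D s]]]

B
B || C
C || C
C && D || C
D && D || C
p && D || C
p && p || C
p && p || C && D
p && p || C && D && D
p && p || D && D && D
p && p || s && D && D
p && p || s && ! D && D
p && p || s && ! s && D
p && p || s && ! s && s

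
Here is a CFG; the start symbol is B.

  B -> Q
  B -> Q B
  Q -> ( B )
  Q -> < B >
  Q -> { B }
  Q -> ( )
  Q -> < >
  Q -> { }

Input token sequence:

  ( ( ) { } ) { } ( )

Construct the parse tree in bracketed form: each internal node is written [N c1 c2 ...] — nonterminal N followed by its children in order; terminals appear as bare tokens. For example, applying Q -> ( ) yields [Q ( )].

B
Q B
( B ) B
( Q B ) B
( ( ) B ) B
( ( ) Q ) B
( ( ) { } ) B
( ( ) { } ) Q B
( ( ) { } ) { } B
( ( ) { } ) { } Q
( ( ) { } ) { } ( )

[B [Q ( [B [Q ( )] [B [Q { }]]] )] [B [Q { }] [B [Q ( )]]]]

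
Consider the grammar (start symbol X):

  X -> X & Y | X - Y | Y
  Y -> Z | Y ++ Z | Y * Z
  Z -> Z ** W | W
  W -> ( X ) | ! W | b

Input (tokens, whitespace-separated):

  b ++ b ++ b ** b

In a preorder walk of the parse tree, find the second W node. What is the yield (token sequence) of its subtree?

[X [Y [Y [Y [Z [W b]]] ++ [Z [W b]]] ++ [Z [Z [W b]] ** [W b]]]]

b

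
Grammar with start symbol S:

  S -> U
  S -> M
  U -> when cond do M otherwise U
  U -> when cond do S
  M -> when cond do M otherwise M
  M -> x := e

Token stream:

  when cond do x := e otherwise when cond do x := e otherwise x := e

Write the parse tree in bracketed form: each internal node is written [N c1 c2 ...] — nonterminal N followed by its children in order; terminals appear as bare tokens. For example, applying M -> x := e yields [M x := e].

S
M
when cond do M otherwise M
when cond do x := e otherwise M
when cond do x := e otherwise when cond do M otherwise M
when cond do x := e otherwise when cond do x := e otherwise M
when cond do x := e otherwise when cond do x := e otherwise x := e

[S [M when cond do [M x := e] otherwise [M when cond do [M x := e] otherwise [M x := e]]]]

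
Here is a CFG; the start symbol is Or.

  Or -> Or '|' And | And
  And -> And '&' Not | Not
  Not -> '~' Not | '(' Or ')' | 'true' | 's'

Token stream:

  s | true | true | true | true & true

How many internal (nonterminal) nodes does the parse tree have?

17

[Or [Or [Or [Or [Or [And [Not s]]] | [And [Not true]]] | [And [Not true]]] | [And [Not true]]] | [And [And [Not true]] & [Not true]]]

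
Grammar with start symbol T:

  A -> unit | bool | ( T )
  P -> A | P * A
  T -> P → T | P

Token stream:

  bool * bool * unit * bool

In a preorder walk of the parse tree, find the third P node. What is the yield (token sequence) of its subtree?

[T [P [P [P [P [A bool]] * [A bool]] * [A unit]] * [A bool]]]

bool * bool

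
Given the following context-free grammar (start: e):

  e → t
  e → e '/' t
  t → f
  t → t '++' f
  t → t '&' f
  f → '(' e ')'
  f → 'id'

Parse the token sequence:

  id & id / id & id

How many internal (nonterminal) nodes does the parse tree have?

[e [e [t [t [f id]] & [f id]]] / [t [t [f id]] & [f id]]]

10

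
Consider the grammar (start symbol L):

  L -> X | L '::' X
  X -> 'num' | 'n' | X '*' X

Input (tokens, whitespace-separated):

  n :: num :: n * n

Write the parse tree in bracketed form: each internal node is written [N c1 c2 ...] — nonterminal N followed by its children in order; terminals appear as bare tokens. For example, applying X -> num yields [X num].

[L [L [L [X n]] :: [X num]] :: [X [X n] * [X n]]]

L
L :: X
L :: X :: X
X :: X :: X
n :: X :: X
n :: num :: X
n :: num :: X * X
n :: num :: n * X
n :: num :: n * n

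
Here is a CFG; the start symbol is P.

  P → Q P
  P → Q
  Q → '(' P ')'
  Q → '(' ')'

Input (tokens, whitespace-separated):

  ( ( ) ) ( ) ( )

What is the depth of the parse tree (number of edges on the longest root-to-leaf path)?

4

[P [Q ( [P [Q ( )]] )] [P [Q ( )] [P [Q ( )]]]]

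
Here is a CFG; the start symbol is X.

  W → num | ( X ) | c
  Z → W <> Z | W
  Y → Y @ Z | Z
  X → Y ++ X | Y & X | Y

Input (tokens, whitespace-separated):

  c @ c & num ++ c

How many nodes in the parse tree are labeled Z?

4

[X [Y [Y [Z [W c]]] @ [Z [W c]]] & [X [Y [Z [W num]]] ++ [X [Y [Z [W c]]]]]]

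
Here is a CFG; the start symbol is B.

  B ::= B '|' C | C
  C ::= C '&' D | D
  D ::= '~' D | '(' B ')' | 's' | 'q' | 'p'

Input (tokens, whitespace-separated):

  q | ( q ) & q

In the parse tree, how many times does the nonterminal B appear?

3

[B [B [C [D q]]] | [C [C [D ( [B [C [D q]]] )]] & [D q]]]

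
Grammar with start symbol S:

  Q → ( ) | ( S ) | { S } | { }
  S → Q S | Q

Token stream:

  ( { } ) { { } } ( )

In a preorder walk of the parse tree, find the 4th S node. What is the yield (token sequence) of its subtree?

{ }

[S [Q ( [S [Q { }]] )] [S [Q { [S [Q { }]] }] [S [Q ( )]]]]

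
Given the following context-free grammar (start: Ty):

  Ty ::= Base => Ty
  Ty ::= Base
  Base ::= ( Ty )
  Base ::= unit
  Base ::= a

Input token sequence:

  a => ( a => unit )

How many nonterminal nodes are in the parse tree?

8

[Ty [Base a] => [Ty [Base ( [Ty [Base a] => [Ty [Base unit]]] )]]]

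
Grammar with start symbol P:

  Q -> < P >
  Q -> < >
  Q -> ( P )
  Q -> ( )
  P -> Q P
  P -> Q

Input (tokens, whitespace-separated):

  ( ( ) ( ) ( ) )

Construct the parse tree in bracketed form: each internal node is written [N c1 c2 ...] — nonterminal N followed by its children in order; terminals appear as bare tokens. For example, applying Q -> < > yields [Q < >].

[P [Q ( [P [Q ( )] [P [Q ( )] [P [Q ( )]]]] )]]

P
Q
( P )
( Q P )
( ( ) P )
( ( ) Q P )
( ( ) ( ) P )
( ( ) ( ) Q )
( ( ) ( ) ( ) )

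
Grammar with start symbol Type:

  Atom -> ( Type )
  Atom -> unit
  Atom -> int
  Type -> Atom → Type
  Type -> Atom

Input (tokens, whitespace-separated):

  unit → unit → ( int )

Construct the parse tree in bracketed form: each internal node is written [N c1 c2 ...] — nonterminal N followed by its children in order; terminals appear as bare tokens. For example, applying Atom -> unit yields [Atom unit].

[Type [Atom unit] → [Type [Atom unit] → [Type [Atom ( [Type [Atom int]] )]]]]

Type
Atom → Type
unit → Type
unit → Atom → Type
unit → unit → Type
unit → unit → Atom
unit → unit → ( Type )
unit → unit → ( Atom )
unit → unit → ( int )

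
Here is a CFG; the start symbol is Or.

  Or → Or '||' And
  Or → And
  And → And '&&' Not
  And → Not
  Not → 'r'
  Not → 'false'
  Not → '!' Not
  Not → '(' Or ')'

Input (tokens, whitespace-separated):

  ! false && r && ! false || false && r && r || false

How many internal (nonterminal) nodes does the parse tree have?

[Or [Or [Or [And [And [And [Not ! [Not false]]] && [Not r]] && [Not ! [Not false]]]] || [And [And [And [Not false]] && [Not r]] && [Not r]]] || [And [Not false]]]

19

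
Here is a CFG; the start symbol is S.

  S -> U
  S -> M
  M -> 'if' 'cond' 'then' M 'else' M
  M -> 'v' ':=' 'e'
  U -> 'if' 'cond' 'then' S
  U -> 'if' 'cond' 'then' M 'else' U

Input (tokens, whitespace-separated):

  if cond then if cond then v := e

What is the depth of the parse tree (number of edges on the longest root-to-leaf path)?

6

[S [U if cond then [S [U if cond then [S [M v := e]]]]]]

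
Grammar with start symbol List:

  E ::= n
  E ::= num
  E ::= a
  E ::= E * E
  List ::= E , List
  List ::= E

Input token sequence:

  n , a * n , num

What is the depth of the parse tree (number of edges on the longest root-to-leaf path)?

[List [E n] , [List [E [E a] * [E n]] , [List [E num]]]]

4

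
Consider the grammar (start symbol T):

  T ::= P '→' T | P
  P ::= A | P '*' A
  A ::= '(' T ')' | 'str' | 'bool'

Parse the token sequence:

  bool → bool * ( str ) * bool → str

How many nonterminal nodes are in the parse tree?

16

[T [P [A bool]] → [T [P [P [P [A bool]] * [A ( [T [P [A str]]] )]] * [A bool]] → [T [P [A str]]]]]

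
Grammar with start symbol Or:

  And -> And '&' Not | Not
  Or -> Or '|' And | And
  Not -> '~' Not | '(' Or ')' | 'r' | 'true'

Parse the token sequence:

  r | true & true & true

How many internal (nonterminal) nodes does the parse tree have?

[Or [Or [And [Not r]]] | [And [And [And [Not true]] & [Not true]] & [Not true]]]

10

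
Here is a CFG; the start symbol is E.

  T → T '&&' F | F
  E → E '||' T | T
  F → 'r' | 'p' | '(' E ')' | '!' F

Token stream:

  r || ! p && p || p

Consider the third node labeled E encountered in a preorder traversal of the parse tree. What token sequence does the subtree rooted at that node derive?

r

[E [E [E [T [F r]]] || [T [T [F ! [F p]]] && [F p]]] || [T [F p]]]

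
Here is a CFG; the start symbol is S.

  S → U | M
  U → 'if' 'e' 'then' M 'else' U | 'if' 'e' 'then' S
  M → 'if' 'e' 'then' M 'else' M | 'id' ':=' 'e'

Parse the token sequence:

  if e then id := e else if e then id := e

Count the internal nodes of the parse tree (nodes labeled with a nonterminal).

6

[S [U if e then [M id := e] else [U if e then [S [M id := e]]]]]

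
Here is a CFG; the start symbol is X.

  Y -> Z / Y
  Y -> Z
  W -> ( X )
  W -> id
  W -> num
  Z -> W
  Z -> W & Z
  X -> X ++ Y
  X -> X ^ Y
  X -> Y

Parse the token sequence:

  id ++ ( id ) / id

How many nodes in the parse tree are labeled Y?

4

[X [X [Y [Z [W id]]]] ++ [Y [Z [W ( [X [Y [Z [W id]]]] )]] / [Y [Z [W id]]]]]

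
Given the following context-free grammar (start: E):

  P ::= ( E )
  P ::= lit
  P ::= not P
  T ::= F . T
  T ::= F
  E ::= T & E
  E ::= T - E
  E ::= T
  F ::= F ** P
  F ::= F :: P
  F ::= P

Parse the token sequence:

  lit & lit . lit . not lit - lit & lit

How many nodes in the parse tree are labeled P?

7

[E [T [F [P lit]]] & [E [T [F [P lit]] . [T [F [P lit]] . [T [F [P not [P lit]]]]]] - [E [T [F [P lit]]] & [E [T [F [P lit]]]]]]]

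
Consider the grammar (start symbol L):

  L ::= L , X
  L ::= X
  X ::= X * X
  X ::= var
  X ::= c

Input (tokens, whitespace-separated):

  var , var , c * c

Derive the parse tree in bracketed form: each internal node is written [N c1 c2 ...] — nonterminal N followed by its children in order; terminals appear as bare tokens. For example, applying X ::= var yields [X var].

L
L , X
L , X , X
X , X , X
var , X , X
var , var , X
var , var , X * X
var , var , c * X
var , var , c * c

[L [L [L [X var]] , [X var]] , [X [X c] * [X c]]]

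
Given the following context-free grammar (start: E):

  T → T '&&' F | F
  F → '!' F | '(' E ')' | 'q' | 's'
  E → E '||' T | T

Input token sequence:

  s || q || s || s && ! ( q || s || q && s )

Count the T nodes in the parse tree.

[E [E [E [E [T [F s]]] || [T [F q]]] || [T [F s]]] || [T [T [F s]] && [F ! [F ( [E [E [E [T [F q]]] || [T [F s]]] || [T [T [F q]] && [F s]]] )]]]]

9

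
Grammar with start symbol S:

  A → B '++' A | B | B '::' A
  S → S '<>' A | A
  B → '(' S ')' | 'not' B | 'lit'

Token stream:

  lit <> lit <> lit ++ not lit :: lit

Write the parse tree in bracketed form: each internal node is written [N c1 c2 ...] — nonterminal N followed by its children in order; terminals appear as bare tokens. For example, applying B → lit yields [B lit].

[S [S [S [A [B lit]]] <> [A [B lit]]] <> [A [B lit] ++ [A [B not [B lit]] :: [A [B lit]]]]]

S
S <> A
S <> A <> A
A <> A <> A
B <> A <> A
lit <> A <> A
lit <> B <> A
lit <> lit <> A
lit <> lit <> B ++ A
lit <> lit <> lit ++ A
lit <> lit <> lit ++ B :: A
lit <> lit <> lit ++ not B :: A
lit <> lit <> lit ++ not lit :: A
lit <> lit <> lit ++ not lit :: B
lit <> lit <> lit ++ not lit :: lit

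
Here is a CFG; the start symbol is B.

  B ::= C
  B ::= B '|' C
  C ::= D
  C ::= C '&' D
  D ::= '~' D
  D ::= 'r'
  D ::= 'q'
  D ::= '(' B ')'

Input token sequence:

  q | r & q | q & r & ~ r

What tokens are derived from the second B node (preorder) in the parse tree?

q | r & q

[B [B [B [C [D q]]] | [C [C [D r]] & [D q]]] | [C [C [C [D q]] & [D r]] & [D ~ [D r]]]]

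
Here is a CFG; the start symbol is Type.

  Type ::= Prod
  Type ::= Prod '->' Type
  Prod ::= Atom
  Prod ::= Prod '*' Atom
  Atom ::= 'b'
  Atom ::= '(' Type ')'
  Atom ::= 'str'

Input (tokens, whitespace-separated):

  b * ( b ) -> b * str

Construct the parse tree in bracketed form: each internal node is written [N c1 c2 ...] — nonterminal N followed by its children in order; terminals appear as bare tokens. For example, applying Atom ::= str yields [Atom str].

Type
Prod -> Type
Prod * Atom -> Type
Atom * Atom -> Type
b * Atom -> Type
b * ( Type ) -> Type
b * ( Prod ) -> Type
b * ( Atom ) -> Type
b * ( b ) -> Type
b * ( b ) -> Prod
b * ( b ) -> Prod * Atom
b * ( b ) -> Atom * Atom
b * ( b ) -> b * Atom
b * ( b ) -> b * str

[Type [Prod [Prod [Atom b]] * [Atom ( [Type [Prod [Atom b]]] )]] -> [Type [Prod [Prod [Atom b]] * [Atom str]]]]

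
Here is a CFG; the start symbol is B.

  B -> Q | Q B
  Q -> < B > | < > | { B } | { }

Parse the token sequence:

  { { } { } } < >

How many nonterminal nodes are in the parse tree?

[B [Q { [B [Q { }] [B [Q { }]]] }] [B [Q < >]]]

8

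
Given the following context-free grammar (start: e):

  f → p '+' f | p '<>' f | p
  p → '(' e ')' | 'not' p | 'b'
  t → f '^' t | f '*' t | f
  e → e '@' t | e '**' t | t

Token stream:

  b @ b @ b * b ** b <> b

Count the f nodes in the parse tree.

[e [e [e [e [t [f [p b]]]] @ [t [f [p b]]]] @ [t [f [p b]] * [t [f [p b]]]]] ** [t [f [p b] <> [f [p b]]]]]

6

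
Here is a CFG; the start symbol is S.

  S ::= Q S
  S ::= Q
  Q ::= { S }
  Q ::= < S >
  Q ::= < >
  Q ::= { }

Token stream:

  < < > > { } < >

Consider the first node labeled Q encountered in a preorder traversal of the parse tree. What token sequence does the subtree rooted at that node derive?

[S [Q < [S [Q < >]] >] [S [Q { }] [S [Q < >]]]]

< < > >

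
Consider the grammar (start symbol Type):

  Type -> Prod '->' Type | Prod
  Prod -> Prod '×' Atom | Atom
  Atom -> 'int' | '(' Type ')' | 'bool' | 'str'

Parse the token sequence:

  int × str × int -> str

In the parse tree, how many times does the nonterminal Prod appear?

[Type [Prod [Prod [Prod [Atom int]] × [Atom str]] × [Atom int]] -> [Type [Prod [Atom str]]]]

4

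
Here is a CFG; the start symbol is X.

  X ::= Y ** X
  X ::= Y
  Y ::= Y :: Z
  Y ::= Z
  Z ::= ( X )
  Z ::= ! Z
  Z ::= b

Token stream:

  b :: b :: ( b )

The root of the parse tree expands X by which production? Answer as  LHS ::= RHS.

X ::= Y

[X [Y [Y [Y [Z b]] :: [Z b]] :: [Z ( [X [Y [Z b]]] )]]]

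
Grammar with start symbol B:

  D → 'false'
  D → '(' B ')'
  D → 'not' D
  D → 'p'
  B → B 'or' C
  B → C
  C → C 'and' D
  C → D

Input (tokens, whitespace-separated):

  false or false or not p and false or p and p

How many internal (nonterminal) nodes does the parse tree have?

17

[B [B [B [B [C [D false]]] or [C [D false]]] or [C [C [D not [D p]]] and [D false]]] or [C [C [D p]] and [D p]]]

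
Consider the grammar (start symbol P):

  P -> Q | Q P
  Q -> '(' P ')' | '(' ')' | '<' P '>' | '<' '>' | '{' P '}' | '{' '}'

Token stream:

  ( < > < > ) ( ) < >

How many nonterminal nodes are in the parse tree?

10

[P [Q ( [P [Q < >] [P [Q < >]]] )] [P [Q ( )] [P [Q < >]]]]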